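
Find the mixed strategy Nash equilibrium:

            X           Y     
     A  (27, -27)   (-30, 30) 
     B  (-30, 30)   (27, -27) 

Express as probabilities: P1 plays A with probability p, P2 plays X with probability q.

p = 0.5, q = 0.5

Work:
Find probabilities that make opponent indifferent:
P2 chooses q to make P1 indifferent between A and B
P1 chooses p to make P2 indifferent between X and Y
Mixed NE: P1 plays (A: 0.5, B: 0.5), P2 plays (X: 0.5, Y: 0.5)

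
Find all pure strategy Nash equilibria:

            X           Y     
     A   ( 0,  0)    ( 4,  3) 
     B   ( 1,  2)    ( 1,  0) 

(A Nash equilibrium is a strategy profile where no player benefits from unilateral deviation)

Nash equilibrium: (A, Y), (B, X)

Work:
Best responses:
  P1 vs X: payoffs [0, 1] → best response B (payoff 1)
  P1 vs Y: payoffs [4, 1] → best response A (payoff 4)
  P2 vs A: payoffs [0, 3] → best response Y (payoff 3)
  P2 vs B: payoffs [2, 0] → best response X (payoff 2)
Mutual best responses: (A,Y), (B,X) → Nash equilibria.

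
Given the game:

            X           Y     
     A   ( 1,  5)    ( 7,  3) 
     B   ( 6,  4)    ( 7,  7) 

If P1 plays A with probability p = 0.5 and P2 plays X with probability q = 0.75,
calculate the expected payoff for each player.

E[P1] = 4.375, E[P2] = 4.625

Work:
E[P1] = p·q·π₁(A,X) + p·(1-q)·π₁(A,Y) + (1-p)·q·π₁(B,X) + (1-p)·(1-q)·π₁(B,Y)
= 0.5·0.75·1 + 0.5·0.25·7 + 0.5·0.75·6 + 0.5·0.25·7
= 4.375

E[P2] = 4.625 (similar calculation)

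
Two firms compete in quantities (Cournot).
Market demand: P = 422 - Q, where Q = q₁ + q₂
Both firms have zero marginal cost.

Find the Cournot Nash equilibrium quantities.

q₁* = q₂* = 140.67; P* = 140.67

Work:
Profit: π_i = P·q_i = (a - q_i - q_j)·q_i
FOC: ∂π_i/∂q_i = a - 2q_i - q_j = 0
Reaction function: q_i = (422 - q_j)/2
Symmetry: q* = 422/3 = 140.67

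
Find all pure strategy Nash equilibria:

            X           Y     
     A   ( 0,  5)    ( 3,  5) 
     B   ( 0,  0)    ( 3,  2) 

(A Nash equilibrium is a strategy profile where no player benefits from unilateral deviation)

Nash equilibrium: (A, X), (A, Y), (B, Y)

Work:
Best responses:
  P1 vs X: payoffs [0, 0] → best response A/B (payoff 0)
  P1 vs Y: payoffs [3, 3] → best response A/B (payoff 3)
  P2 vs A: payoffs [5, 5] → best response X/Y (payoff 5)
  P2 vs B: payoffs [0, 2] → best response Y (payoff 2)
Mutual best responses: (A,X), (A,Y), (B,Y) → Nash equilibria.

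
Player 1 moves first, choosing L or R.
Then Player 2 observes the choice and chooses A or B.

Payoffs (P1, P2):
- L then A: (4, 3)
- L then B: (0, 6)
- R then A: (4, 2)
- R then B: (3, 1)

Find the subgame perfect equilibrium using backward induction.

P1 plays R, P2 plays B after L and A after R; Payoff (4, 2)

Work:
Backward induction:
After L: P2 chooses B → P1 gets 0
After R: P2 chooses A → P1 gets 4
P1 chooses R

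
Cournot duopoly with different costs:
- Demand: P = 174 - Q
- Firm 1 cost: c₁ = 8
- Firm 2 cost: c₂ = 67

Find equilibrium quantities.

q₁* = 75.0, q₂* = 16.0

Work:
Reaction: q₁ = (174 - 8 - q₂)/2
Reaction: q₂ = (174 - 67 - q₁)/2
Solve simultaneously:
q₁* = (174 - 2×8 + 67)/3 = 75.0
q₂* = (174 - 2×67 + 8)/3 = 16.0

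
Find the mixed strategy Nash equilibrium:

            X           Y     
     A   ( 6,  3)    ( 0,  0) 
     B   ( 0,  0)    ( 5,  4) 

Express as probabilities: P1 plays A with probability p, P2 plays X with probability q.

p = 0.5714, q = 0.4545

Work:
Find probabilities that make opponent indifferent:
P2 chooses q to make P1 indifferent between A and B
P1 chooses p to make P2 indifferent between X and Y
Mixed NE: P1 plays (A: 0.5714, B: 0.4286), P2 plays (X: 0.4545, Y: 0.5455)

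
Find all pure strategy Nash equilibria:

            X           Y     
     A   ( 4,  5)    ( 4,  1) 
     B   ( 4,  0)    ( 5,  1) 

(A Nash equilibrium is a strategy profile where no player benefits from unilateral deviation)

Nash equilibrium: (A, X), (B, Y)

Work:
Best responses:
  P1 vs X: payoffs [4, 4] → best response A/B (payoff 4)
  P1 vs Y: payoffs [4, 5] → best response B (payoff 5)
  P2 vs A: payoffs [5, 1] → best response X (payoff 5)
  P2 vs B: payoffs [0, 1] → best response Y (payoff 1)
Mutual best responses: (A,X), (B,Y) → Nash equilibria.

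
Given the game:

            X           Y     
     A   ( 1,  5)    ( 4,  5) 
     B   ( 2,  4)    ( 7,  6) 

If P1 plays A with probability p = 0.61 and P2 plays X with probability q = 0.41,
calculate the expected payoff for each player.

E[P1] = 3.6202, E[P2] = 5.0702

Work:
E[P1] = p·q·π₁(A,X) + p·(1-q)·π₁(A,Y) + (1-p)·q·π₁(B,X) + (1-p)·(1-q)·π₁(B,Y)
= 0.61·0.41·1 + 0.61·0.59·4 + 0.39·0.41·2 + 0.39·0.59·7
= 3.6202

E[P2] = 5.0702 (similar calculation)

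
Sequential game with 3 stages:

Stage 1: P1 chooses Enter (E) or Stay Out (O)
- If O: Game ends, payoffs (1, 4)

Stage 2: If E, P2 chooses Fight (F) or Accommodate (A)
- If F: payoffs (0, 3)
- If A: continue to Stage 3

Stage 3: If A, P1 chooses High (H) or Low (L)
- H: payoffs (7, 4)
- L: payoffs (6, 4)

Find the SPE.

SPE: (E, A, H); Outcome (7, 4)

Work:
Stage 3: P1 chooses H (7 vs 6)
Stage 2: P2: F->3, A->4 (anticipating H). Choose A
Stage 1: P1: O->1, E->7 (anticipating A, H). Choose E
SPE path: E -> A -> H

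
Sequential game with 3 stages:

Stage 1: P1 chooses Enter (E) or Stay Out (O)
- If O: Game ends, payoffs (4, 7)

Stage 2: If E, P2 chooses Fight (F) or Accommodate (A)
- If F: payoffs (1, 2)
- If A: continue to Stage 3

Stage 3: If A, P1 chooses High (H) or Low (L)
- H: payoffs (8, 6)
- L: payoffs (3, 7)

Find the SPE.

SPE: (E, A, H); Outcome (8, 6)

Work:
Stage 3: P1 chooses H (8 vs 3)
Stage 2: P2: F->2, A->6 (anticipating H). Choose A
Stage 1: P1: O->4, E->8 (anticipating A, H). Choose E
SPE path: E -> A -> H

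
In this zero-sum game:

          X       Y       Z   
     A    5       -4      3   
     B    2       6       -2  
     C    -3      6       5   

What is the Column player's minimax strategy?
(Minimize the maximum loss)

Column should play X or Z (all achieve the minimum), value = 5

Work:
Column player minimizes Row's maximum payoff:
Column X: max payoff to Row = 5
Column Y: max payoff to Row = 6
Column Z: max payoff to Row = 5
Minimum is 5, achieved by columns X, Z (tied).
Each of X or Z is a minimax strategy.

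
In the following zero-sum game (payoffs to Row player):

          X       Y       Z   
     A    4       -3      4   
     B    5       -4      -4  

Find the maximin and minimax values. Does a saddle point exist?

Maximin = -3, Minimax = -3, Saddle: True

Work:
Row minimums: [-3, -4] → maximin = -3
Column maximums: [5, -3, 4] → minimax = -3
Saddle point exists! Game value = -3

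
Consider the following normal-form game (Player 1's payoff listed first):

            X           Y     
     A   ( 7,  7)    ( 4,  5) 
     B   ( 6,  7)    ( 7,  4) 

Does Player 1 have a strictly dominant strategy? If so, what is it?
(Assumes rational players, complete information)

No strictly dominant strategy exists for Player 1

Work:
A strategy strictly dominates another if it gives a strictly higher payoff against every opponent action. Compare each pair of P1's strategies column-by-column:
  A vs B: [7 vs 6, 4 vs 7] → A does not strictly dominate B (column Y: 4 ≤ 7)
  B vs A: [6 vs 7, 7 vs 4] → B does not strictly dominate A (column X: 6 ≤ 7)
No single strategy strictly dominates all others → no strictly dominant strategy.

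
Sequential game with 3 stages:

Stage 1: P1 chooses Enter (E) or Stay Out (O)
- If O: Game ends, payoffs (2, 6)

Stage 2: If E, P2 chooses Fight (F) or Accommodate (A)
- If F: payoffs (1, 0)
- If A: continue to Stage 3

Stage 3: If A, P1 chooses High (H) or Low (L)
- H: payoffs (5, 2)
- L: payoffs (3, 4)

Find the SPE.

SPE: (E, A, H); Outcome (5, 2)

Work:
Stage 3: P1 chooses H (5 vs 3)
Stage 2: P2: F->0, A->2 (anticipating H). Choose A
Stage 1: P1: O->2, E->5 (anticipating A, H). Choose E
SPE path: E -> A -> H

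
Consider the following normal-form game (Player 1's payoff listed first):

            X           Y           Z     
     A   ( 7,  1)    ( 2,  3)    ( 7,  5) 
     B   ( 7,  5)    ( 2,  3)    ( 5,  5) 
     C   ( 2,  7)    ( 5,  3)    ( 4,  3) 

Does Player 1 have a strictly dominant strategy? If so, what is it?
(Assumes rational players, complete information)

No strictly dominant strategy exists for Player 1

Work:
A strategy strictly dominates another if it gives a strictly higher payoff against every opponent action. Compare each pair of P1's strategies column-by-column:
  A vs B: [7 vs 7, 2 vs 2, 7 vs 5] → A does not strictly dominate B (column X: 7 ≤ 7)
  A vs C: [7 vs 2, 2 vs 5, 7 vs 4] → A does not strictly dominate C (column Y: 2 ≤ 5)
  B vs A: [7 vs 7, 2 vs 2, 5 vs 7] → B does not strictly dominate A (column X: 7 ≤ 7)
  B vs C: [7 vs 2, 2 vs 5, 5 vs 4] → B does not strictly dominate C (column Y: 2 ≤ 5)
  C vs A: [2 vs 7, 5 vs 2, 4 vs 7] → C does not strictly dominate A (column X: 2 ≤ 7)
  C vs B: [2 vs 7, 5 vs 2, 4 vs 5] → C does not strictly dominate B (column X: 2 ≤ 7)
No single strategy strictly dominates all others → no strictly dominant strategy.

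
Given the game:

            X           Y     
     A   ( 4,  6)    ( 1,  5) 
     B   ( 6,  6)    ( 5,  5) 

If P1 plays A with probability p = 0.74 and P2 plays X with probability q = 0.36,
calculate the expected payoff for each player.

E[P1] = 2.9328, E[P2] = 5.36

Work:
E[P1] = p·q·π₁(A,X) + p·(1-q)·π₁(A,Y) + (1-p)·q·π₁(B,X) + (1-p)·(1-q)·π₁(B,Y)
= 0.74·0.36·4 + 0.74·0.64·1 + 0.26·0.36·6 + 0.26·0.64·5
= 2.9328

E[P2] = 5.36 (similar calculation)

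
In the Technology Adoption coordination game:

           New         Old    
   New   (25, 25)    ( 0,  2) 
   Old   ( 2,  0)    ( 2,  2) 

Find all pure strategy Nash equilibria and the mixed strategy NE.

Pure NE: (New, New) and (Old, Old); Mixed NE: p = 0.08, q = 0.08

Work:
Check pure NE:
(New, New): (25, 25) - no unilateral deviation beneficial
(Old, Old): (2, 2) - no unilateral deviation beneficial
Mixed NE: P1 plays New with p = 0.08, P2 plays New with q = 0.08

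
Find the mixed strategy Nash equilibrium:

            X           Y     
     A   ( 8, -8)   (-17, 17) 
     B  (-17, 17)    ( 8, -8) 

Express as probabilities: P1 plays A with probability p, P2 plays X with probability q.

p = 0.5, q = 0.5

Work:
Find probabilities that make opponent indifferent:
P2 chooses q to make P1 indifferent between A and B
P1 chooses p to make P2 indifferent between X and Y
Mixed NE: P1 plays (A: 0.5, B: 0.5), P2 plays (X: 0.5, Y: 0.5)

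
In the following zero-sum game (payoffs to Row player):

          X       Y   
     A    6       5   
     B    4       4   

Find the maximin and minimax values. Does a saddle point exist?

Maximin = 5, Minimax = 5, Saddle: True

Work:
Row minimums: [5, 4] → maximin = 5
Column maximums: [6, 5] → minimax = 5
Saddle point exists! Game value = 5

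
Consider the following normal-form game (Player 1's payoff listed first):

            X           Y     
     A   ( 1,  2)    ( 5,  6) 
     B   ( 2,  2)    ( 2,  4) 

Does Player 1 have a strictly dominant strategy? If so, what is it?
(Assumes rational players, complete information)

No strictly dominant strategy exists for Player 1

Work:
A strategy strictly dominates another if it gives a strictly higher payoff against every opponent action. Compare each pair of P1's strategies column-by-column:
  A vs B: [1 vs 2, 5 vs 2] → A does not strictly dominate B (column X: 1 ≤ 2)
  B vs A: [2 vs 1, 2 vs 5] → B does not strictly dominate A (column Y: 2 ≤ 5)
No single strategy strictly dominates all others → no strictly dominant strategy.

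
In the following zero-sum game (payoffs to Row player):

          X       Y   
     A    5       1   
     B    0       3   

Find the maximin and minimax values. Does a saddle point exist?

Maximin = 1, Minimax = 3, Saddle: False

Work:
Row minimums: [1, 0] → maximin = 1
Column maximums: [5, 3] → minimax = 3
No saddle point (maximin ≠ minimax). Mixed strategy needed.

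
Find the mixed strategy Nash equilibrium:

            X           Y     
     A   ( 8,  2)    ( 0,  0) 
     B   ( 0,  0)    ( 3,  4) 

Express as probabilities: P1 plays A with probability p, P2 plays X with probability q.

p = 0.6667, q = 0.2727

Work:
Find probabilities that make opponent indifferent:
P2 chooses q to make P1 indifferent between A and B
P1 chooses p to make P2 indifferent between X and Y
Mixed NE: P1 plays (A: 0.6667, B: 0.3333), P2 plays (X: 0.2727, Y: 0.7273)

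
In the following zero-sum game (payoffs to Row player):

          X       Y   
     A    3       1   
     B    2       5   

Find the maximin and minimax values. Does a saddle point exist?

Maximin = 2, Minimax = 3, Saddle: False

Work:
Row minimums: [1, 2] → maximin = 2
Column maximums: [3, 5] → minimax = 3
No saddle point (maximin ≠ minimax). Mixed strategy needed.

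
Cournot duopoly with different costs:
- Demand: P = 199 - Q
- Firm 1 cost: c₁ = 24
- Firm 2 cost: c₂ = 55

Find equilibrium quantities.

q₁* = 68.67, q₂* = 37.67

Work:
Reaction: q₁ = (199 - 24 - q₂)/2
Reaction: q₂ = (199 - 55 - q₁)/2
Solve simultaneously:
q₁* = (199 - 2×24 + 55)/3 = 68.67
q₂* = (199 - 2×55 + 24)/3 = 37.67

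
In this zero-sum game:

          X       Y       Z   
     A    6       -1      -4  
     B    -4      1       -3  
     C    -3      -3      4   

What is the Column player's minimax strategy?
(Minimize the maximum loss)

Column should play Y, value = 1

Work:
Column player minimizes Row's maximum payoff:
Column X: max payoff to Row = 6
Column Y: max payoff to Row = 1
Column Z: max payoff to Row = 4
Minimum is 1, achieved by column Y.
Minimax strategy: Y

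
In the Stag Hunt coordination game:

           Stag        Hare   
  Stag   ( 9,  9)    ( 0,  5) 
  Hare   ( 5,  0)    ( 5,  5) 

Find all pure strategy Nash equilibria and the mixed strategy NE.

Pure NE: (Stag, Stag) and (Hare, Hare); Mixed NE: p = 0.5556, q = 0.5556

Work:
Check pure NE:
(Stag, Stag): (9, 9) - no unilateral deviation beneficial
(Hare, Hare): (5, 5) - no unilateral deviation beneficial
Mixed NE: P1 plays Stag with p = 0.5556, P2 plays Stag with q = 0.5556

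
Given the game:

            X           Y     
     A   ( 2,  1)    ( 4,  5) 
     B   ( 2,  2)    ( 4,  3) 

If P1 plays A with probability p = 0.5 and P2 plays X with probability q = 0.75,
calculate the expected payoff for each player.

E[P1] = 2.5, E[P2] = 2.125

Work:
E[P1] = p·q·π₁(A,X) + p·(1-q)·π₁(A,Y) + (1-p)·q·π₁(B,X) + (1-p)·(1-q)·π₁(B,Y)
= 0.5·0.75·2 + 0.5·0.25·4 + 0.5·0.75·2 + 0.5·0.25·4
= 2.5

E[P2] = 2.125 (similar calculation)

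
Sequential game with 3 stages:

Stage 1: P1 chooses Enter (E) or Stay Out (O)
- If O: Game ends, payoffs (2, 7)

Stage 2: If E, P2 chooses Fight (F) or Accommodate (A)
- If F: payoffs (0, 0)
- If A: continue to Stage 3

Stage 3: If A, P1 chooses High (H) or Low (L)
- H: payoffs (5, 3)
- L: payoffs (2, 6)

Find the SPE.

SPE: (E, A, H); Outcome (5, 3)

Work:
Stage 3: P1 chooses H (5 vs 2)
Stage 2: P2: F->0, A->3 (anticipating H). Choose A
Stage 1: P1: O->2, E->5 (anticipating A, H). Choose E
SPE path: E -> A -> H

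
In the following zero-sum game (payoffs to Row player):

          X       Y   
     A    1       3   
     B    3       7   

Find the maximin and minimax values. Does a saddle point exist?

Maximin = 3, Minimax = 3, Saddle: True

Work:
Row minimums: [1, 3] → maximin = 3
Column maximums: [3, 7] → minimax = 3
Saddle point exists! Game value = 3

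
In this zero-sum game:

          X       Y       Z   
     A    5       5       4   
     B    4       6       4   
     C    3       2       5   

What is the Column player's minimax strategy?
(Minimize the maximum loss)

Column should play X or Z (all achieve the minimum), value = 5

Work:
Column player minimizes Row's maximum payoff:
Column X: max payoff to Row = 5
Column Y: max payoff to Row = 6
Column Z: max payoff to Row = 5
Minimum is 5, achieved by columns X, Z (tied).
Each of X or Z is a minimax strategy.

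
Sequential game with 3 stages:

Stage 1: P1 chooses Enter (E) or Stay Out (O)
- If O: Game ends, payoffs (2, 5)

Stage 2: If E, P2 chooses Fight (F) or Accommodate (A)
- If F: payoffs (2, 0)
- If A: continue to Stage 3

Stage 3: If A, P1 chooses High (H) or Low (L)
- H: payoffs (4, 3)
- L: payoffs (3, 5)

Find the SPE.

SPE: (E, A, H); Outcome (4, 3)

Work:
Stage 3: P1 chooses H (4 vs 3)
Stage 2: P2: F->0, A->3 (anticipating H). Choose A
Stage 1: P1: O->2, E->4 (anticipating A, H). Choose E
SPE path: E -> A -> H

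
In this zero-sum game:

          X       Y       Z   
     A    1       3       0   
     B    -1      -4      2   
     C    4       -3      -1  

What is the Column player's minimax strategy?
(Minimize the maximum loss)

Column should play Z, value = 2

Work:
Column player minimizes Row's maximum payoff:
Column X: max payoff to Row = 4
Column Y: max payoff to Row = 3
Column Z: max payoff to Row = 2
Minimum is 2, achieved by column Z.
Minimax strategy: Z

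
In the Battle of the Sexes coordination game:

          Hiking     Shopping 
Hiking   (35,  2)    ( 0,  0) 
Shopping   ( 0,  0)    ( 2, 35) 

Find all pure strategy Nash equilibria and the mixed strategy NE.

Pure NE: (Hiking, Hiking) and (Shopping, Shopping); Mixed NE: p = 0.9459, q = 0.0541

Work:
Check pure NE:
(Hiking, Hiking): (35, 2) - no unilateral deviation beneficial
(Shopping, Shopping): (2, 35) - no unilateral deviation beneficial
Mixed NE: P1 plays Hiking with p = 0.9459, P2 plays Hiking with q = 0.0541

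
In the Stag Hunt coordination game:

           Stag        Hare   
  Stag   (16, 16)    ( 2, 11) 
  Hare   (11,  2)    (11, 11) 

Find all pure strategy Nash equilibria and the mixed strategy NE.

Pure NE: (Stag, Stag) and (Hare, Hare); Mixed NE: p = 0.6429, q = 0.6429

Work:
Check pure NE:
(Stag, Stag): (16, 16) - no unilateral deviation beneficial
(Hare, Hare): (11, 11) - no unilateral deviation beneficial
Mixed NE: P1 plays Stag with p = 0.6429, P2 plays Stag with q = 0.6429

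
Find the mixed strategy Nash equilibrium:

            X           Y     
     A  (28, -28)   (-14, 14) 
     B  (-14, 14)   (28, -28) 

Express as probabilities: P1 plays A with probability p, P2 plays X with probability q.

p = 0.5, q = 0.5

Work:
Find probabilities that make opponent indifferent:
P2 chooses q to make P1 indifferent between A and B
P1 chooses p to make P2 indifferent between X and Y
Mixed NE: P1 plays (A: 0.5, B: 0.5), P2 plays (X: 0.5, Y: 0.5)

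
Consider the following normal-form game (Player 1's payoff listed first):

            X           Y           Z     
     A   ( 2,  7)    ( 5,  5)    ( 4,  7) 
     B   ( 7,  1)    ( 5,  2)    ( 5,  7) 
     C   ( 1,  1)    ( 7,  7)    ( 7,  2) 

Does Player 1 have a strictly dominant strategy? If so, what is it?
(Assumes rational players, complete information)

No strictly dominant strategy exists for Player 1

Work:
A strategy strictly dominates another if it gives a strictly higher payoff against every opponent action. Compare each pair of P1's strategies column-by-column:
  A vs B: [2 vs 7, 5 vs 5, 4 vs 5] → A does not strictly dominate B (column X: 2 ≤ 7)
  A vs C: [2 vs 1, 5 vs 7, 4 vs 7] → A does not strictly dominate C (column Y: 5 ≤ 7)
  B vs A: [7 vs 2, 5 vs 5, 5 vs 4] → B does not strictly dominate A (column Y: 5 ≤ 5)
  B vs C: [7 vs 1, 5 vs 7, 5 vs 7] → B does not strictly dominate C (column Y: 5 ≤ 7)
  C vs A: [1 vs 2, 7 vs 5, 7 vs 4] → C does not strictly dominate A (column X: 1 ≤ 2)
  C vs B: [1 vs 7, 7 vs 5, 7 vs 5] → C does not strictly dominate B (column X: 1 ≤ 7)
No single strategy strictly dominates all others → no strictly dominant strategy.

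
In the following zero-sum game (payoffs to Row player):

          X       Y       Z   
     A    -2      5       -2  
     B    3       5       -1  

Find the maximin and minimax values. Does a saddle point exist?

Maximin = -1, Minimax = -1, Saddle: True

Work:
Row minimums: [-2, -1] → maximin = -1
Column maximums: [3, 5, -1] → minimax = -1
Saddle point exists! Game value = -1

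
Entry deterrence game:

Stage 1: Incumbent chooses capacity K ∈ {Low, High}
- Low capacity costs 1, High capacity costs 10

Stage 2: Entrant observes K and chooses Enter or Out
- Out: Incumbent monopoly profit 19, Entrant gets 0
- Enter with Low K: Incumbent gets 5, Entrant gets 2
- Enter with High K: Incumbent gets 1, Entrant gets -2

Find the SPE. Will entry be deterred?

SPE: (High, Enter|Low, Out|High); Entry deterred. Incumbent net profit = 9

Work:
After Low K: Entrant enters (2 > 0)
After High K: Entrant stays out (-2 < 0)
Incumbent: Low → 5−1=4, High → 19−10=9
Incumbent chooses High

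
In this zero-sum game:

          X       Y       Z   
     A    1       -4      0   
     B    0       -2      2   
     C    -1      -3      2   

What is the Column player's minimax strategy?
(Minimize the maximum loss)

Column should play Y, value = -2

Work:
Column player minimizes Row's maximum payoff:
Column X: max payoff to Row = 1
Column Y: max payoff to Row = -2
Column Z: max payoff to Row = 2
Minimum is -2, achieved by column Y.
Minimax strategy: Y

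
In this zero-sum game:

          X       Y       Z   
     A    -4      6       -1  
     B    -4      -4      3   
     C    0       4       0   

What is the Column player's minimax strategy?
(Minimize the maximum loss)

Column should play X, value = 0

Work:
Column player minimizes Row's maximum payoff:
Column X: max payoff to Row = 0
Column Y: max payoff to Row = 6
Column Z: max payoff to Row = 3
Minimum is 0, achieved by column X.
Minimax strategy: X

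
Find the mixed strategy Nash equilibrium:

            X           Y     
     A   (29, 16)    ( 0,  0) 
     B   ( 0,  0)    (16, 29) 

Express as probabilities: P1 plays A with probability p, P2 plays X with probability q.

p = 0.6444, q = 0.3556

Work:
Find probabilities that make opponent indifferent:
P2 chooses q to make P1 indifferent between A and B
P1 chooses p to make P2 indifferent between X and Y
Mixed NE: P1 plays (A: 0.6444, B: 0.3556), P2 plays (X: 0.3556, Y: 0.6444)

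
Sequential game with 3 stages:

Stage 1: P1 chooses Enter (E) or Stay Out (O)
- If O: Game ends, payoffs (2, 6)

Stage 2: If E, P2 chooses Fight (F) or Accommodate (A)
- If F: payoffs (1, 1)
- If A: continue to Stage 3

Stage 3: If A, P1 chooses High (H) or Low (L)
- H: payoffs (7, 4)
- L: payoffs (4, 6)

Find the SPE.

SPE: (E, A, H); Outcome (7, 4)

Work:
Stage 3: P1 chooses H (7 vs 4)
Stage 2: P2: F->1, A->4 (anticipating H). Choose A
Stage 1: P1: O->2, E->7 (anticipating A, H). Choose E
SPE path: E -> A -> H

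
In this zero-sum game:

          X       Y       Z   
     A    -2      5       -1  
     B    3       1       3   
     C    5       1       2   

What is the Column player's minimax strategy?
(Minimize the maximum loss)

Column should play Z, value = 3

Work:
Column player minimizes Row's maximum payoff:
Column X: max payoff to Row = 5
Column Y: max payoff to Row = 5
Column Z: max payoff to Row = 3
Minimum is 3, achieved by column Z.
Minimax strategy: Z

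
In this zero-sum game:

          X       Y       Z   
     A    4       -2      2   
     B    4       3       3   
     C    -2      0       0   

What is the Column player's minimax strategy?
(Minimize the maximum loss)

Column should play Y or Z (all achieve the minimum), value = 3

Work:
Column player minimizes Row's maximum payoff:
Column X: max payoff to Row = 4
Column Y: max payoff to Row = 3
Column Z: max payoff to Row = 3
Minimum is 3, achieved by columns Y, Z (tied).
Each of Y or Z is a minimax strategy.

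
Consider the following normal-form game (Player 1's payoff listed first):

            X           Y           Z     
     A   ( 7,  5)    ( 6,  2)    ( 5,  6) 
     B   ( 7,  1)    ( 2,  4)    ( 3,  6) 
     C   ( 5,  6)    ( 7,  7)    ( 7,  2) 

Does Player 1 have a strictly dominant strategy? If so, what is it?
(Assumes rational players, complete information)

No strictly dominant strategy exists for Player 1

Work:
A strategy strictly dominates another if it gives a strictly higher payoff against every opponent action. Compare each pair of P1's strategies column-by-column:
  A vs B: [7 vs 7, 6 vs 2, 5 vs 3] → A does not strictly dominate B (column X: 7 ≤ 7)
  A vs C: [7 vs 5, 6 vs 7, 5 vs 7] → A does not strictly dominate C (column Y: 6 ≤ 7)
  B vs A: [7 vs 7, 2 vs 6, 3 vs 5] → B does not strictly dominate A (column X: 7 ≤ 7)
  B vs C: [7 vs 5, 2 vs 7, 3 vs 7] → B does not strictly dominate C (column Y: 2 ≤ 7)
  C vs A: [5 vs 7, 7 vs 6, 7 vs 5] → C does not strictly dominate A (column X: 5 ≤ 7)
  C vs B: [5 vs 7, 7 vs 2, 7 vs 3] → C does not strictly dominate B (column X: 5 ≤ 7)
No single strategy strictly dominates all others → no strictly dominant strategy.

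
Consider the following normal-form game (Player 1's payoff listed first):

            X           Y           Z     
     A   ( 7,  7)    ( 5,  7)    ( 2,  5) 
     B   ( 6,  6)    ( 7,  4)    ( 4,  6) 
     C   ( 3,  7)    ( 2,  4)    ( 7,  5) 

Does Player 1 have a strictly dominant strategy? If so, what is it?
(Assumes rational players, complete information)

No strictly dominant strategy exists for Player 1

Work:
A strategy strictly dominates another if it gives a strictly higher payoff against every opponent action. Compare each pair of P1's strategies column-by-column:
  A vs B: [7 vs 6, 5 vs 7, 2 vs 4] → A does not strictly dominate B (column Y: 5 ≤ 7)
  A vs C: [7 vs 3, 5 vs 2, 2 vs 7] → A does not strictly dominate C (column Z: 2 ≤ 7)
  B vs A: [6 vs 7, 7 vs 5, 4 vs 2] → B does not strictly dominate A (column X: 6 ≤ 7)
  B vs C: [6 vs 3, 7 vs 2, 4 vs 7] → B does not strictly dominate C (column Z: 4 ≤ 7)
  C vs A: [3 vs 7, 2 vs 5, 7 vs 2] → C does not strictly dominate A (column X: 3 ≤ 7)
  C vs B: [3 vs 6, 2 vs 7, 7 vs 4] → C does not strictly dominate B (column X: 3 ≤ 6)
No single strategy strictly dominates all others → no strictly dominant strategy.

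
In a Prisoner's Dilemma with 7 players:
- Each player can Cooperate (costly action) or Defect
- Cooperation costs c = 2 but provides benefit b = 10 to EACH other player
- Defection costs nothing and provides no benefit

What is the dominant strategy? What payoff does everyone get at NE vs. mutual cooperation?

Dominant: Defect; NE payoff = 0; Coop payoff = 58

Work:
Defect dominates (saves cost c = 2, benefit to others is external)
NE: All defect → everyone gets 0
If all cooperate: each receives (6)×10 - 2 = 58
Social dilemma: 58 > 0 but NE gives 0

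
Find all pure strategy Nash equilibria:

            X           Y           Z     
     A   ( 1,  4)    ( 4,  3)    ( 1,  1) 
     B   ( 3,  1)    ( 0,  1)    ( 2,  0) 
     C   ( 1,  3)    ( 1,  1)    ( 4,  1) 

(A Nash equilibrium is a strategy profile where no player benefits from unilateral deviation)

Nash equilibrium: (B, X)

Work:
Best responses:
  P1 vs X: payoffs [1, 3, 1] → best response B (payoff 3)
  P1 vs Y: payoffs [4, 0, 1] → best response A (payoff 4)
  P1 vs Z: payoffs [1, 2, 4] → best response C (payoff 4)
  P2 vs A: payoffs [4, 3, 1] → best response X (payoff 4)
  P2 vs B: payoffs [1, 1, 0] → best response X/Y (payoff 1)
  P2 vs C: payoffs [3, 1, 1] → best response X (payoff 3)
Mutual best responses: (B,X) → Nash equilibria.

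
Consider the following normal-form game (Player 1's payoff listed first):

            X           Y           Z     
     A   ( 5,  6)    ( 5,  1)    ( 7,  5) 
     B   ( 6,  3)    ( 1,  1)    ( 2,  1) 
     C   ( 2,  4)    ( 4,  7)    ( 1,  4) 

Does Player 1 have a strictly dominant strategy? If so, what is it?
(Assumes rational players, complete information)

No strictly dominant strategy exists for Player 1

Work:
A strategy strictly dominates another if it gives a strictly higher payoff against every opponent action. Compare each pair of P1's strategies column-by-column:
  A vs B: [5 vs 6, 5 vs 1, 7 vs 2] → A does not strictly dominate B (column X: 5 ≤ 6)
  A vs C: [5 vs 2, 5 vs 4, 7 vs 1] → A strictly dominates C
  B vs A: [6 vs 5, 1 vs 5, 2 vs 7] → B does not strictly dominate A (column Y: 1 ≤ 5)
  B vs C: [6 vs 2, 1 vs 4, 2 vs 1] → B does not strictly dominate C (column Y: 1 ≤ 4)
  C vs A: [2 vs 5, 4 vs 5, 1 vs 7] → C does not strictly dominate A (column X: 2 ≤ 5)
  C vs B: [2 vs 6, 4 vs 1, 1 vs 2] → C does not strictly dominate B (column X: 2 ≤ 6)
No single strategy strictly dominates all others → no strictly dominant strategy.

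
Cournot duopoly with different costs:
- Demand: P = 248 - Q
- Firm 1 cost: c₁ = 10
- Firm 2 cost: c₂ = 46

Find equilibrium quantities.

q₁* = 91.33, q₂* = 55.33

Work:
Reaction: q₁ = (248 - 10 - q₂)/2
Reaction: q₂ = (248 - 46 - q₁)/2
Solve simultaneously:
q₁* = (248 - 2×10 + 46)/3 = 91.33
q₂* = (248 - 2×46 + 10)/3 = 55.33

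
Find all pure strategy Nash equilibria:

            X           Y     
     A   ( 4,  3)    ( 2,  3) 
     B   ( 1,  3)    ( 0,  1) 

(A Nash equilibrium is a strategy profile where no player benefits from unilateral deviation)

Nash equilibrium: (A, X), (A, Y)

Work:
Best responses:
  P1 vs X: payoffs [4, 1] → best response A (payoff 4)
  P1 vs Y: payoffs [2, 0] → best response A (payoff 2)
  P2 vs A: payoffs [3, 3] → best response X/Y (payoff 3)
  P2 vs B: payoffs [3, 1] → best response X (payoff 3)
Mutual best responses: (A,X), (A,Y) → Nash equilibria.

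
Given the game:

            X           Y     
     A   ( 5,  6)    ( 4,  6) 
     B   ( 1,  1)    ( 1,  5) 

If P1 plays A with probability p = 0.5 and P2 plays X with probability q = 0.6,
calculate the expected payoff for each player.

E[P1] = 2.8, E[P2] = 4.3

Work:
E[P1] = p·q·π₁(A,X) + p·(1-q)·π₁(A,Y) + (1-p)·q·π₁(B,X) + (1-p)·(1-q)·π₁(B,Y)
= 0.5·0.6·5 + 0.5·0.4·4 + 0.5·0.6·1 + 0.5·0.4·1
= 2.8

E[P2] = 4.3 (similar calculation)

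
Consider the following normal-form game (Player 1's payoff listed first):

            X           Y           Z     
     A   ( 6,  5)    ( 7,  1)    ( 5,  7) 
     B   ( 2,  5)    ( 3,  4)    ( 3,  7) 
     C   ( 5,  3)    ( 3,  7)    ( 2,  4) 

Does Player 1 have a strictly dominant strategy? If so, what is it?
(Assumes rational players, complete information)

Yes, Player 1's strictly dominant strategy is A

Work:
A strategy strictly dominates another if it gives a strictly higher payoff against every opponent action. Compare each pair of P1's strategies column-by-column:
  A vs B: [6 vs 2, 7 vs 3, 5 vs 3] → A strictly dominates B
  A vs C: [6 vs 5, 7 vs 3, 5 vs 2] → A strictly dominates C
  B vs A: [2 vs 6, 3 vs 7, 3 vs 5] → B does not strictly dominate A (column X: 2 ≤ 6)
  B vs C: [2 vs 5, 3 vs 3, 3 vs 2] → B does not strictly dominate C (column X: 2 ≤ 5)
  C vs A: [5 vs 6, 3 vs 7, 2 vs 5] → C does not strictly dominate A (column X: 5 ≤ 6)
  C vs B: [5 vs 2, 3 vs 3, 2 vs 3] → C does not strictly dominate B (column Y: 3 ≤ 3)
A strictly dominates every other strategy → strictly dominant.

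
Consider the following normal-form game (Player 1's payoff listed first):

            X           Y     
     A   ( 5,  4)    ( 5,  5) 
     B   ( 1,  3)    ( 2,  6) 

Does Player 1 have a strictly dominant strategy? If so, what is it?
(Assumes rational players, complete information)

Yes, Player 1's strictly dominant strategy is A

Work:
A strategy strictly dominates another if it gives a strictly higher payoff against every opponent action. Compare each pair of P1's strategies column-by-column:
  A vs B: [5 vs 1, 5 vs 2] → A strictly dominates B
  B vs A: [1 vs 5, 2 vs 5] → B does not strictly dominate A (column X: 1 ≤ 5)
A strictly dominates every other strategy → strictly dominant.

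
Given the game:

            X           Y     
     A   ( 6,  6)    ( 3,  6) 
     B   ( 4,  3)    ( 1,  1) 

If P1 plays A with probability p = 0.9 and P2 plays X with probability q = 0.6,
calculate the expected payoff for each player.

E[P1] = 4.6, E[P2] = 5.62

Work:
E[P1] = p·q·π₁(A,X) + p·(1-q)·π₁(A,Y) + (1-p)·q·π₁(B,X) + (1-p)·(1-q)·π₁(B,Y)
= 0.9·0.6·6 + 0.9·0.4·3 + 0.1·0.6·4 + 0.1·0.4·1
= 4.6

E[P2] = 5.62 (similar calculation)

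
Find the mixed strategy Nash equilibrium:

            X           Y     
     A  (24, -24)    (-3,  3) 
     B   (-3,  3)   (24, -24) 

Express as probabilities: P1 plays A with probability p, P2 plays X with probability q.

p = 0.5, q = 0.5

Work:
Find probabilities that make opponent indifferent:
P2 chooses q to make P1 indifferent between A and B
P1 chooses p to make P2 indifferent between X and Y
Mixed NE: P1 plays (A: 0.5, B: 0.5), P2 plays (X: 0.5, Y: 0.5)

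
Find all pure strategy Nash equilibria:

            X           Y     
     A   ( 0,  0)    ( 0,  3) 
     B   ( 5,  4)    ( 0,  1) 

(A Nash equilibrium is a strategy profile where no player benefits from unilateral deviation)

Nash equilibrium: (A, Y), (B, X)

Work:
Best responses:
  P1 vs X: payoffs [0, 5] → best response B (payoff 5)
  P1 vs Y: payoffs [0, 0] → best response A/B (payoff 0)
  P2 vs A: payoffs [0, 3] → best response Y (payoff 3)
  P2 vs B: payoffs [4, 1] → best response X (payoff 4)
Mutual best responses: (A,Y), (B,X) → Nash equilibria.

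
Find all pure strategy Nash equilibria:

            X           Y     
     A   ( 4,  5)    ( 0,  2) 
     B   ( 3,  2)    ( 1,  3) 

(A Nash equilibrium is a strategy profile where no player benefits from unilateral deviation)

Nash equilibrium: (A, X), (B, Y)

Work:
Best responses:
  P1 vs X: payoffs [4, 3] → best response A (payoff 4)
  P1 vs Y: payoffs [0, 1] → best response B (payoff 1)
  P2 vs A: payoffs [5, 2] → best response X (payoff 5)
  P2 vs B: payoffs [2, 3] → best response Y (payoff 3)
Mutual best responses: (A,X), (B,Y) → Nash equilibria.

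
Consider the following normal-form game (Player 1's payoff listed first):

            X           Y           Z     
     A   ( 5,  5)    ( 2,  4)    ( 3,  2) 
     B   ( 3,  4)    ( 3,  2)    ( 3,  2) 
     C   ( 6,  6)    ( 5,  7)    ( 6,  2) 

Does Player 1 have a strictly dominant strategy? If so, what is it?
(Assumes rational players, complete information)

Yes, Player 1's strictly dominant strategy is C

Work:
A strategy strictly dominates another if it gives a strictly higher payoff against every opponent action. Compare each pair of P1's strategies column-by-column:
  A vs B: [5 vs 3, 2 vs 3, 3 vs 3] → A does not strictly dominate B (column Y: 2 ≤ 3)
  A vs C: [5 vs 6, 2 vs 5, 3 vs 6] → A does not strictly dominate C (column X: 5 ≤ 6)
  B vs A: [3 vs 5, 3 vs 2, 3 vs 3] → B does not strictly dominate A (column X: 3 ≤ 5)
  B vs C: [3 vs 6, 3 vs 5, 3 vs 6] → B does not strictly dominate C (column X: 3 ≤ 6)
  C vs A: [6 vs 5, 5 vs 2, 6 vs 3] → C strictly dominates A
  C vs B: [6 vs 3, 5 vs 3, 6 vs 3] → C strictly dominates B
C strictly dominates every other strategy → strictly dominant.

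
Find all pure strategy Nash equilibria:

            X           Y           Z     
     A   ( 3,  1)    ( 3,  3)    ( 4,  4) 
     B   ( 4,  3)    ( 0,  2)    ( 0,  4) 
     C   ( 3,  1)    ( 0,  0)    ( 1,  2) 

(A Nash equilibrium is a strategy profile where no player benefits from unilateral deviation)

Nash equilibrium: (A, Z)

Work:
Best responses:
  P1 vs X: payoffs [3, 4, 3] → best response B (payoff 4)
  P1 vs Y: payoffs [3, 0, 0] → best response A (payoff 3)
  P1 vs Z: payoffs [4, 0, 1] → best response A (payoff 4)
  P2 vs A: payoffs [1, 3, 4] → best response Z (payoff 4)
  P2 vs B: payoffs [3, 2, 4] → best response Z (payoff 4)
  P2 vs C: payoffs [1, 0, 2] → best response Z (payoff 2)
Mutual best responses: (A,Z) → Nash equilibria.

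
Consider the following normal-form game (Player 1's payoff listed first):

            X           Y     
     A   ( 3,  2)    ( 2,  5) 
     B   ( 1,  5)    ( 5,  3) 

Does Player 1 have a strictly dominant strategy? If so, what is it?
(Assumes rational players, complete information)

No strictly dominant strategy exists for Player 1

Work:
A strategy strictly dominates another if it gives a strictly higher payoff against every opponent action. Compare each pair of P1's strategies column-by-column:
  A vs B: [3 vs 1, 2 vs 5] → A does not strictly dominate B (column Y: 2 ≤ 5)
  B vs A: [1 vs 3, 5 vs 2] → B does not strictly dominate A (column X: 1 ≤ 3)
No single strategy strictly dominates all others → no strictly dominant strategy.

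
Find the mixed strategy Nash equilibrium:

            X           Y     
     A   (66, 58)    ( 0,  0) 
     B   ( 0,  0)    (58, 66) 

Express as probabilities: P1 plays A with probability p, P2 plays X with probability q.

p = 0.5323, q = 0.4677

Work:
Find probabilities that make opponent indifferent:
P2 chooses q to make P1 indifferent between A and B
P1 chooses p to make P2 indifferent between X and Y
Mixed NE: P1 plays (A: 0.5323, B: 0.4677), P2 plays (X: 0.4677, Y: 0.5323)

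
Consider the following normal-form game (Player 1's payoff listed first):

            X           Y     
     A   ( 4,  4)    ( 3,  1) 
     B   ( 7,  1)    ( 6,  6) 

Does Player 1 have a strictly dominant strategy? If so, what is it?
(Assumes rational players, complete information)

Yes, Player 1's strictly dominant strategy is B

Work:
A strategy strictly dominates another if it gives a strictly higher payoff against every opponent action. Compare each pair of P1's strategies column-by-column:
  A vs B: [4 vs 7, 3 vs 6] → A does not strictly dominate B (column X: 4 ≤ 7)
  B vs A: [7 vs 4, 6 vs 3] → B strictly dominates A
B strictly dominates every other strategy → strictly dominant.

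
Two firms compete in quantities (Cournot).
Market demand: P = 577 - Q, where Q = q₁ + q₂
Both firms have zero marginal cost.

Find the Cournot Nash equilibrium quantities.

q₁* = q₂* = 192.33; P* = 192.33

Work:
Profit: π_i = P·q_i = (a - q_i - q_j)·q_i
FOC: ∂π_i/∂q_i = a - 2q_i - q_j = 0
Reaction function: q_i = (577 - q_j)/2
Symmetry: q* = 577/3 = 192.33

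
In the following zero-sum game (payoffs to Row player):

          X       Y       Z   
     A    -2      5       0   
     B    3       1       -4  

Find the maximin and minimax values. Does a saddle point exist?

Maximin = -2, Minimax = 0, Saddle: False

Work:
Row minimums: [-2, -4] → maximin = -2
Column maximums: [3, 5, 0] → minimax = 0
No saddle point (maximin ≠ minimax). Mixed strategy needed.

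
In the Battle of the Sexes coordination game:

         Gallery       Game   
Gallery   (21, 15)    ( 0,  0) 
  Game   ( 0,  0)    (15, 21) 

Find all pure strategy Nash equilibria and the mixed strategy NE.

Pure NE: (Gallery, Gallery) and (Game, Game); Mixed NE: p = 0.5833, q = 0.4167

Work:
Check pure NE:
(Gallery, Gallery): (21, 15) - no unilateral deviation beneficial
(Game, Game): (15, 21) - no unilateral deviation beneficial
Mixed NE: P1 plays Gallery with p = 0.5833, P2 plays Gallery with q = 0.4167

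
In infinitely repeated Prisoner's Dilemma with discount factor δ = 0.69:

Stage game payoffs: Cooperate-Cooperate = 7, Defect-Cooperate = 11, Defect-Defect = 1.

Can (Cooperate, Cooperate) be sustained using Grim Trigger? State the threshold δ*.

δ* = 0.4; since δ = 0.69 ≥ 0.4, cooperation can be sustained

Work:
For Grim Trigger:
Cooperate forever: 7/(1-δ)
Defect then punished: 11 + 1·δ/(1-δ)
Need: 7/(1-δ) ≥ 11 + 1·δ/(1-δ)
Solving: δ ≥ (T-R)/(T-P) = (11-7)/(11-1) = 0.4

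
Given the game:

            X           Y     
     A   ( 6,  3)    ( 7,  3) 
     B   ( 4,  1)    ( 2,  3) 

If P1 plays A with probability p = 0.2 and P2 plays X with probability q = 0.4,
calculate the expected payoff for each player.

E[P1] = 3.56, E[P2] = 2.36

Work:
E[P1] = p·q·π₁(A,X) + p·(1-q)·π₁(A,Y) + (1-p)·q·π₁(B,X) + (1-p)·(1-q)·π₁(B,Y)
= 0.2·0.4·6 + 0.2·0.6·7 + 0.8·0.4·4 + 0.8·0.6·2
= 3.56

E[P2] = 2.36 (similar calculation)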